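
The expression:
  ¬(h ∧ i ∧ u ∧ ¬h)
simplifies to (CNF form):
True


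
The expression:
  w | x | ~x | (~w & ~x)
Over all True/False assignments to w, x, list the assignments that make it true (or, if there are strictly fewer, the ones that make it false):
is always true.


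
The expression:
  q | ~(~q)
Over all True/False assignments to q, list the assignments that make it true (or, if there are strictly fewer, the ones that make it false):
is true only for:
  q=True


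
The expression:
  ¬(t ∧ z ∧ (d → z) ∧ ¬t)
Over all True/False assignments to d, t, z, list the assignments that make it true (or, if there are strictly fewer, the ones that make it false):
is always true.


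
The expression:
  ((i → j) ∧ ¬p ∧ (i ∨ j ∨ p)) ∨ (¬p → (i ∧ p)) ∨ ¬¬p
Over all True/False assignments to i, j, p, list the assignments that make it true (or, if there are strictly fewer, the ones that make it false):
is false only for:
  i=False, j=False, p=False;
  i=True, j=False, p=False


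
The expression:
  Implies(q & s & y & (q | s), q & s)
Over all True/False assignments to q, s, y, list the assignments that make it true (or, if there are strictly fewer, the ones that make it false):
is always true.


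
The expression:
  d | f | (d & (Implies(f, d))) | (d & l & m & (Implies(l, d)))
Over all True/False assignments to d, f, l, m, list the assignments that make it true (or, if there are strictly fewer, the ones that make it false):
is false only for:
  d=False, f=False, l=False, m=False;
  d=False, f=False, l=False, m=True;
  d=False, f=False, l=True, m=False;
  d=False, f=False, l=True, m=True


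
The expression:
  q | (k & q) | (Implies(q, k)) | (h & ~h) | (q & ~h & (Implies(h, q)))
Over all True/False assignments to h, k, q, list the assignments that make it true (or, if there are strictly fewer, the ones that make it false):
is always true.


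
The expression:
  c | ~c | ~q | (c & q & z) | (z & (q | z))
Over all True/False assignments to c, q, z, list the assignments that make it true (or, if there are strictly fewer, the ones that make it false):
is always true.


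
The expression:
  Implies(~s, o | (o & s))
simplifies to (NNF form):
o | s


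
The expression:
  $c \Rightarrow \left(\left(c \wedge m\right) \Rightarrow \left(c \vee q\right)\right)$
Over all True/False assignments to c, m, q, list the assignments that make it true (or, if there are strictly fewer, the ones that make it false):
is always true.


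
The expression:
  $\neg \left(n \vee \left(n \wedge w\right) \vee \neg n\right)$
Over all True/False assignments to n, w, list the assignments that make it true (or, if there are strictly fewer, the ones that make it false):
is never true.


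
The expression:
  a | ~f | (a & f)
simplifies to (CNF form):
a | ~f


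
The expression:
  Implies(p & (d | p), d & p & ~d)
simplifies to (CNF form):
~p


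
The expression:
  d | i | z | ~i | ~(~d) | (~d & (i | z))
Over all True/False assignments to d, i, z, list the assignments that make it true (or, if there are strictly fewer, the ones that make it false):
is always true.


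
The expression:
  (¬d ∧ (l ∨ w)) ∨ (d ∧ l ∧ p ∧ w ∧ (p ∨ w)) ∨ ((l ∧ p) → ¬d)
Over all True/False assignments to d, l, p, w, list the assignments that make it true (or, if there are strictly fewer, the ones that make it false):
is false only for:
  d=True, l=True, p=True, w=False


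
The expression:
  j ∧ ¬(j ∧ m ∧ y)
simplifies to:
j ∧ (¬m ∨ ¬y)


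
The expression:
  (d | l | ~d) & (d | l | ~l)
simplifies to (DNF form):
True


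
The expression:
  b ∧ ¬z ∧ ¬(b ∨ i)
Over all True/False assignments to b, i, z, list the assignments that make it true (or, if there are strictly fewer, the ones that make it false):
is never true.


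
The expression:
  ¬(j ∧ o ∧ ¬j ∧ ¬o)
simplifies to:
True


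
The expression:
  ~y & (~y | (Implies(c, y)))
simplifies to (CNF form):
~y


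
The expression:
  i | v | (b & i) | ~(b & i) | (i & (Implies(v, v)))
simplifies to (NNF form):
True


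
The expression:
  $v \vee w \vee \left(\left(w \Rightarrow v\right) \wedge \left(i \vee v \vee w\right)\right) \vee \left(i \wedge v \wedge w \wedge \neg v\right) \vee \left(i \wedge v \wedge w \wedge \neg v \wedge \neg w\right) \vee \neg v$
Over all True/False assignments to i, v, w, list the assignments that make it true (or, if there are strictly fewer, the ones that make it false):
is always true.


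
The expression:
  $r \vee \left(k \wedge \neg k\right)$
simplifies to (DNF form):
$r$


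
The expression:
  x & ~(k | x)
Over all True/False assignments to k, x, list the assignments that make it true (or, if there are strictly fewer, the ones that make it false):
is never true.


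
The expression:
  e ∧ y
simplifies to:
e ∧ y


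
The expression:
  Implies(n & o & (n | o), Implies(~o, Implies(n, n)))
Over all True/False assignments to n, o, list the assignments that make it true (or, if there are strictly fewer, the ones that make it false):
is always true.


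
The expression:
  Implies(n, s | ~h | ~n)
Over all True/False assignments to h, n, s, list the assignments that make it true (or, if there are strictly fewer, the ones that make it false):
is false only for:
  h=True, n=True, s=False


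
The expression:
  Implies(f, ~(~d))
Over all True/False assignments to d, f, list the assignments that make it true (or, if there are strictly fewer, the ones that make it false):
is false only for:
  d=False, f=True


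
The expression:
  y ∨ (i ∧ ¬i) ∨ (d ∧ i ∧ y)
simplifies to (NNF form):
y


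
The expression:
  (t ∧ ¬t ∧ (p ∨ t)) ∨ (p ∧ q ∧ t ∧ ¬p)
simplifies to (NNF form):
False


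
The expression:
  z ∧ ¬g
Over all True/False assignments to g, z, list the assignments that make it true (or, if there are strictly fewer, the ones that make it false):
is true only for:
  g=False, z=True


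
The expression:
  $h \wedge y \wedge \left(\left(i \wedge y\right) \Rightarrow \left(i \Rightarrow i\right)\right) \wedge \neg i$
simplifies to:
$h \wedge y \wedge \neg i$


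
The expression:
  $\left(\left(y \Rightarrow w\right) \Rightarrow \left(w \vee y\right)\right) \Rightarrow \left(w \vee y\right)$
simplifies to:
$\text{True}$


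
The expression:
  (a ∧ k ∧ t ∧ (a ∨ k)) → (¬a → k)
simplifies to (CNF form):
True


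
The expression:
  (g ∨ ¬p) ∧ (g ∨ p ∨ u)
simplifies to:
g ∨ (u ∧ ¬p)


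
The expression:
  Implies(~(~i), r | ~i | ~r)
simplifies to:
True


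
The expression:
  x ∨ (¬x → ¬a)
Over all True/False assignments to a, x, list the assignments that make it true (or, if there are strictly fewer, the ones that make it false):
is false only for:
  a=True, x=False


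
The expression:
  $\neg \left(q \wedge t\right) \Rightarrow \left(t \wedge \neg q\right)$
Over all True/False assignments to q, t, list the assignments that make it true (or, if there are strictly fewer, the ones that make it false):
is true only for:
  q=False, t=True;
  q=True, t=True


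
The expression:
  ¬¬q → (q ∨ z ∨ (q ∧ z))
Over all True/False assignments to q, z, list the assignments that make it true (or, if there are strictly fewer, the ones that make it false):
is always true.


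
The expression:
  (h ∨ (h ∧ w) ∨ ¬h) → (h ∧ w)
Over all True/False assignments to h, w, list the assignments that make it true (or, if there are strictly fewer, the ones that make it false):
is true only for:
  h=True, w=True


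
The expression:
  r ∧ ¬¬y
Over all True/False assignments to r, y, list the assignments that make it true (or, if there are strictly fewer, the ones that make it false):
is true only for:
  r=True, y=True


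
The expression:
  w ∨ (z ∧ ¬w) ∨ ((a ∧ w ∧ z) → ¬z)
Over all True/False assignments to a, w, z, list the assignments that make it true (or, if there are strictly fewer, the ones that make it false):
is always true.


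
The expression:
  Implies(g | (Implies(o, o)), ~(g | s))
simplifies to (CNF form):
~g & ~s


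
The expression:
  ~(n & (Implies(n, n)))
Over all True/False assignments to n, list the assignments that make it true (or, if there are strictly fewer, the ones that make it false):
is true only for:
  n=False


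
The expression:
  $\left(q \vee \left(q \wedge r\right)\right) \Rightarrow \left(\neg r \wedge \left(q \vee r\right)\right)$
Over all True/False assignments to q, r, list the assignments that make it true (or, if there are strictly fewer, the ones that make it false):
is false only for:
  q=True, r=True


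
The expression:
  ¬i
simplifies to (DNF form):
¬i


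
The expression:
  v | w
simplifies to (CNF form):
v | w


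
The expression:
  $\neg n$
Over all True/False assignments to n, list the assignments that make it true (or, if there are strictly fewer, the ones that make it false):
is true only for:
  n=False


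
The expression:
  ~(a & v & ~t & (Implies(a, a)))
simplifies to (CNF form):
t | ~a | ~v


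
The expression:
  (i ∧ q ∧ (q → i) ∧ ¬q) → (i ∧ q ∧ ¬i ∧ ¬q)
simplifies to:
True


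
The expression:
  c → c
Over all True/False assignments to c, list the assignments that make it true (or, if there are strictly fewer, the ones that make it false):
is always true.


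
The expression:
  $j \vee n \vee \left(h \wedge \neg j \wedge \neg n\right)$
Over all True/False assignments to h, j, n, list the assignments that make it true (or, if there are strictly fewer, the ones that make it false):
is false only for:
  h=False, j=False, n=False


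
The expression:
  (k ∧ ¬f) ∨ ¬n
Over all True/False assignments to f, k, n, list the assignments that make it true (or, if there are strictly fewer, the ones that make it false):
is false only for:
  f=False, k=False, n=True;
  f=True, k=False, n=True;
  f=True, k=True, n=True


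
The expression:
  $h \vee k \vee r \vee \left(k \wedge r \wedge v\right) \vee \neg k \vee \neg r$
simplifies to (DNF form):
$\text{True}$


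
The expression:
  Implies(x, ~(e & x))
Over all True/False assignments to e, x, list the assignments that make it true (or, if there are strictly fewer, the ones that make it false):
is false only for:
  e=True, x=True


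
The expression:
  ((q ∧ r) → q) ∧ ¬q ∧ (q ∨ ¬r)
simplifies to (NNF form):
¬q ∧ ¬r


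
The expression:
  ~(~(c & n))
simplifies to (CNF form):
c & n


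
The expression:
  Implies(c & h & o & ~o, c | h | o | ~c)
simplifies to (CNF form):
True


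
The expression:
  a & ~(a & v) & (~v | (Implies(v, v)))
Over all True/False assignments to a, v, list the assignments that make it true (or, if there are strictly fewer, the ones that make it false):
is true only for:
  a=True, v=False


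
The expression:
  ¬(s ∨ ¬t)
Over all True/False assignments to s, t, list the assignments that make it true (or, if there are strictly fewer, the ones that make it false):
is true only for:
  s=False, t=True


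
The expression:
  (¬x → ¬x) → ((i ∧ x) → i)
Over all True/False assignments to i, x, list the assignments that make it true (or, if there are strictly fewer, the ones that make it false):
is always true.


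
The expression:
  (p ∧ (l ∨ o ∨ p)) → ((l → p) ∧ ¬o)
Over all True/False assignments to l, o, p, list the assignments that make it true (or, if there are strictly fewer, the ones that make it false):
is false only for:
  l=False, o=True, p=True;
  l=True, o=True, p=True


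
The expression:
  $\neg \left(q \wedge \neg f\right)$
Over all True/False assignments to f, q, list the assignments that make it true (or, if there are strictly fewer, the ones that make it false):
is false only for:
  f=False, q=True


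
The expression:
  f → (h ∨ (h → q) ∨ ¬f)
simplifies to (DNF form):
True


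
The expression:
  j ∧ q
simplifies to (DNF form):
j ∧ q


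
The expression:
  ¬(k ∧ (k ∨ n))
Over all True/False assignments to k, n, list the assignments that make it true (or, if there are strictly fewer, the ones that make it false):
is true only for:
  k=False, n=False;
  k=False, n=True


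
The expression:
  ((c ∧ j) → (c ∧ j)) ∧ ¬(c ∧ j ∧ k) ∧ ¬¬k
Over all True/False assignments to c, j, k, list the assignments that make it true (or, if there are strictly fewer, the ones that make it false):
is true only for:
  c=False, j=False, k=True;
  c=False, j=True, k=True;
  c=True, j=False, k=True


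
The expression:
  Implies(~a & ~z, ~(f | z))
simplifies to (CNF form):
a | z | ~f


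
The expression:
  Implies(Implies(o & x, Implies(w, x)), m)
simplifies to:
m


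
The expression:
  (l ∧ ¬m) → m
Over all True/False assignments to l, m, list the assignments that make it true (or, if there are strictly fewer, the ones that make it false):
is false only for:
  l=True, m=False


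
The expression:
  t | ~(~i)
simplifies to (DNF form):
i | t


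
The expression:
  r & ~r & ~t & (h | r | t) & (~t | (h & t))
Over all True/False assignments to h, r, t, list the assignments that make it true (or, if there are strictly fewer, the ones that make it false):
is never true.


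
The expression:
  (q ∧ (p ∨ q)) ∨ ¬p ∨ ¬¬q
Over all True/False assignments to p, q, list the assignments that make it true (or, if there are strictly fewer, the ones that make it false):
is false only for:
  p=True, q=False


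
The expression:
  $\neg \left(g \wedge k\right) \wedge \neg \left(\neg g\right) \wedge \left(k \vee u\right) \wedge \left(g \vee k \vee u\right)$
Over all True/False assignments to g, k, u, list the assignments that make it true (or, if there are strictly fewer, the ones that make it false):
is true only for:
  g=True, k=False, u=True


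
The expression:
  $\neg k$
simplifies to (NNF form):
$\neg k$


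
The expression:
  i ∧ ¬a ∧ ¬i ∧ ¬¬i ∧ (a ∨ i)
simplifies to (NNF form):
False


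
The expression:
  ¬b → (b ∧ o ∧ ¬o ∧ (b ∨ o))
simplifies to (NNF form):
b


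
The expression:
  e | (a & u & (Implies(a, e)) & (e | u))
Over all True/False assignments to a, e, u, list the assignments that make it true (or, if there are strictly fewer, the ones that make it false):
is true only for:
  a=False, e=True, u=False;
  a=False, e=True, u=True;
  a=True, e=True, u=False;
  a=True, e=True, u=True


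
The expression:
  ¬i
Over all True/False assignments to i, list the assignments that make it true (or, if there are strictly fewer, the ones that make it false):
is true only for:
  i=False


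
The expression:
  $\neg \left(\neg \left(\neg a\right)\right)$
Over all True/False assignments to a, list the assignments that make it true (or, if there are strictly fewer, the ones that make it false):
is true only for:
  a=False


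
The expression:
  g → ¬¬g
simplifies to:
True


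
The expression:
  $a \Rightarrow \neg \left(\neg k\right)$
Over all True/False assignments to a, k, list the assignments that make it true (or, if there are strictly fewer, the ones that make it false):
is false only for:
  a=True, k=False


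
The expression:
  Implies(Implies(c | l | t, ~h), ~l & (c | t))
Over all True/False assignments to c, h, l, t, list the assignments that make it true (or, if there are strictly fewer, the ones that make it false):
is false only for:
  c=False, h=False, l=False, t=False;
  c=False, h=False, l=True, t=False;
  c=False, h=False, l=True, t=True;
  c=False, h=True, l=False, t=False;
  c=True, h=False, l=True, t=False;
  c=True, h=False, l=True, t=True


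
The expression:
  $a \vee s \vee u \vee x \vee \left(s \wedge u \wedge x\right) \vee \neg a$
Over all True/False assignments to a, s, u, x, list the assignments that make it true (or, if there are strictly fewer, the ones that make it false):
is always true.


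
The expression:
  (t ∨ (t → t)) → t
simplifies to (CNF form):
t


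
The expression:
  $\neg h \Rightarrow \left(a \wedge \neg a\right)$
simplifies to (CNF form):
$h$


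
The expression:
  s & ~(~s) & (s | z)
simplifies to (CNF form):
s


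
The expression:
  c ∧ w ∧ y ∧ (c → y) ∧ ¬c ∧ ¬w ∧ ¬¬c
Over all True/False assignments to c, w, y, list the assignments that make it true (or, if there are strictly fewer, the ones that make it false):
is never true.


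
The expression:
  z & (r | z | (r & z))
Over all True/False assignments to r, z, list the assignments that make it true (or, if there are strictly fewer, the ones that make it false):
is true only for:
  r=False, z=True;
  r=True, z=True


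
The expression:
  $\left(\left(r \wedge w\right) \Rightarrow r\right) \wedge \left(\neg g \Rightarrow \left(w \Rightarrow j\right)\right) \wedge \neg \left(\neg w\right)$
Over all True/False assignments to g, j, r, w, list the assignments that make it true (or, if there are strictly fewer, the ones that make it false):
is true only for:
  g=False, j=True, r=False, w=True;
  g=False, j=True, r=True, w=True;
  g=True, j=False, r=False, w=True;
  g=True, j=False, r=True, w=True;
  g=True, j=True, r=False, w=True;
  g=True, j=True, r=True, w=True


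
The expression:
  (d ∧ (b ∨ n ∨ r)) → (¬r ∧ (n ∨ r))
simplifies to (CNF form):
(¬d ∨ ¬r) ∧ (n ∨ ¬b ∨ ¬d)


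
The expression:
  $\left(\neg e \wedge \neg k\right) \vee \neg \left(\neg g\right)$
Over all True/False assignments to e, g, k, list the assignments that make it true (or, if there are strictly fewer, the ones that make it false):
is false only for:
  e=False, g=False, k=True;
  e=True, g=False, k=False;
  e=True, g=False, k=True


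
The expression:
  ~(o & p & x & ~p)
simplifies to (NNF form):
True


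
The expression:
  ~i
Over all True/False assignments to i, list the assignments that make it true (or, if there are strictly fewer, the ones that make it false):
is true only for:
  i=False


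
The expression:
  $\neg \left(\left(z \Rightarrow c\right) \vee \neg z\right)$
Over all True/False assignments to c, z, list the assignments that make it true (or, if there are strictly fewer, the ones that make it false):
is true only for:
  c=False, z=True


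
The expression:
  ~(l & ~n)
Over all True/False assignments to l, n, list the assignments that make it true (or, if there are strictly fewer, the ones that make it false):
is false only for:
  l=True, n=False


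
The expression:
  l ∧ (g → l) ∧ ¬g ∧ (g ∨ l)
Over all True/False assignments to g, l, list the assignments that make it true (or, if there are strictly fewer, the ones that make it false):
is true only for:
  g=False, l=True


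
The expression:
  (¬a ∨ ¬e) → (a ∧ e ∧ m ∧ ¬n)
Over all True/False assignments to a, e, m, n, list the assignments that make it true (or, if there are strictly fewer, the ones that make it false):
is true only for:
  a=True, e=True, m=False, n=False;
  a=True, e=True, m=False, n=True;
  a=True, e=True, m=True, n=False;
  a=True, e=True, m=True, n=True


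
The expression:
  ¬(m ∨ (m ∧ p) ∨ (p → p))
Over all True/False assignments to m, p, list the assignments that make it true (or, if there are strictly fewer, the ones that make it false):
is never true.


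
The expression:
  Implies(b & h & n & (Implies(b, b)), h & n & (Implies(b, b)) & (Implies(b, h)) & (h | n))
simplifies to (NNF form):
True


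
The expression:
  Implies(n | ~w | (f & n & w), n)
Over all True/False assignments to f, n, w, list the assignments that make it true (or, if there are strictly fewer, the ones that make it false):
is false only for:
  f=False, n=False, w=False;
  f=True, n=False, w=False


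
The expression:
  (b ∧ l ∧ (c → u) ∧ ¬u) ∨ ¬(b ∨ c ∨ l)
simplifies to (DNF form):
(¬b ∧ ¬c ∧ ¬l) ∨ (b ∧ l ∧ ¬c ∧ ¬u)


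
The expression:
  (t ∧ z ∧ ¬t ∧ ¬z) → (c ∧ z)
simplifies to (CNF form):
True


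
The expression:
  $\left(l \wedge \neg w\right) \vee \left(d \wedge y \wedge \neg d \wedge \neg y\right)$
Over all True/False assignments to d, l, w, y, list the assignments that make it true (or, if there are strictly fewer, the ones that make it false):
is true only for:
  d=False, l=True, w=False, y=False;
  d=False, l=True, w=False, y=True;
  d=True, l=True, w=False, y=False;
  d=True, l=True, w=False, y=True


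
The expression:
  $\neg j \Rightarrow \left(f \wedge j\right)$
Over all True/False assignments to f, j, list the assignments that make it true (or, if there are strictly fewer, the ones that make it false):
is true only for:
  f=False, j=True;
  f=True, j=True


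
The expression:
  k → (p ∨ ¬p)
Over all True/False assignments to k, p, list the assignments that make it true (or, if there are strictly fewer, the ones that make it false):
is always true.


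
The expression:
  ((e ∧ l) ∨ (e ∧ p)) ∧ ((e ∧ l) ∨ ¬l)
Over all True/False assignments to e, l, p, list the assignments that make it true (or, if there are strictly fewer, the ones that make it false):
is true only for:
  e=True, l=False, p=True;
  e=True, l=True, p=False;
  e=True, l=True, p=True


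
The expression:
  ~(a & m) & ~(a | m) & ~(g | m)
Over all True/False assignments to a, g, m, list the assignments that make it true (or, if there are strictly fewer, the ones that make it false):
is true only for:
  a=False, g=False, m=False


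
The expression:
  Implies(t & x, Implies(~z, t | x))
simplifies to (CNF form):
True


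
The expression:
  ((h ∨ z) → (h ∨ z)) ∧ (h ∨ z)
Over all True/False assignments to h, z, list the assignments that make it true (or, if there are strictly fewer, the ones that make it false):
is false only for:
  h=False, z=False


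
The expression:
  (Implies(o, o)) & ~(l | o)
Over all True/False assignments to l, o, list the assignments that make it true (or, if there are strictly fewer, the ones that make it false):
is true only for:
  l=False, o=False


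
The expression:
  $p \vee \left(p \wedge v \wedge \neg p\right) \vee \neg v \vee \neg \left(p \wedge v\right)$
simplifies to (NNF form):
$\text{True}$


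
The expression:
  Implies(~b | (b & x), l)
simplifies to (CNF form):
(b | l) & (l | ~x)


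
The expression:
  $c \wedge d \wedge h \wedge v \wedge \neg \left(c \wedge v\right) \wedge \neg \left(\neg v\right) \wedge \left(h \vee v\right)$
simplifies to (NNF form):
$\text{False}$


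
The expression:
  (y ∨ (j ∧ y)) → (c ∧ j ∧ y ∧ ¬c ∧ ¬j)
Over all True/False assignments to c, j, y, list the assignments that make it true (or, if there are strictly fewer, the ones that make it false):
is true only for:
  c=False, j=False, y=False;
  c=False, j=True, y=False;
  c=True, j=False, y=False;
  c=True, j=True, y=False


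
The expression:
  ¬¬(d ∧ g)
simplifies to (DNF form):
d ∧ g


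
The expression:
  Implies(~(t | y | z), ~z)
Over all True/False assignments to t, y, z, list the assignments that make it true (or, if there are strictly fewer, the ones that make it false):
is always true.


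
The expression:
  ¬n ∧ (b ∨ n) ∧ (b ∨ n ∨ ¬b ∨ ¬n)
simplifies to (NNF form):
b ∧ ¬n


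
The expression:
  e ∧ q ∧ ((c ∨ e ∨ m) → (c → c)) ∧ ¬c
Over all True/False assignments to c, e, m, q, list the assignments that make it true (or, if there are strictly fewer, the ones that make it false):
is true only for:
  c=False, e=True, m=False, q=True;
  c=False, e=True, m=True, q=True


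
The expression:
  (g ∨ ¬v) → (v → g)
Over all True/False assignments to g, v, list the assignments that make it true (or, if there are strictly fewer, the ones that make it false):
is always true.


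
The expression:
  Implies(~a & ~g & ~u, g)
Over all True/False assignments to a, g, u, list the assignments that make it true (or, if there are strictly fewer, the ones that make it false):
is false only for:
  a=False, g=False, u=False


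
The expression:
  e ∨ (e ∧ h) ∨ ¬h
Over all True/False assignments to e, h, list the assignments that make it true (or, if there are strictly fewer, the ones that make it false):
is false only for:
  e=False, h=True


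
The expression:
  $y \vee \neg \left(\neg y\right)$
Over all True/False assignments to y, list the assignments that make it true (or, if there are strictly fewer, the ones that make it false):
is true only for:
  y=True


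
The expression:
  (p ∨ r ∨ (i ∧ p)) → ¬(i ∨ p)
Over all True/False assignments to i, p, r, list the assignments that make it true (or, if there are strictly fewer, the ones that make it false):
is true only for:
  i=False, p=False, r=False;
  i=False, p=False, r=True;
  i=True, p=False, r=False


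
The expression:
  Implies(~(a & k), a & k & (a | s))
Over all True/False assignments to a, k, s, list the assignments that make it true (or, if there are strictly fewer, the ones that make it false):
is true only for:
  a=True, k=True, s=False;
  a=True, k=True, s=True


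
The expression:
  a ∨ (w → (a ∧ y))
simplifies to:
a ∨ ¬w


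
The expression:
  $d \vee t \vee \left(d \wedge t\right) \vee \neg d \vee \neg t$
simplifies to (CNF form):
$\text{True}$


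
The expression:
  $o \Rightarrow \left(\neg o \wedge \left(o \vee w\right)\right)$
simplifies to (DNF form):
$\neg o$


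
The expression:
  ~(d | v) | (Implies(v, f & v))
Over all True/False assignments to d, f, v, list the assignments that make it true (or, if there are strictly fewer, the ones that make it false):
is false only for:
  d=False, f=False, v=True;
  d=True, f=False, v=True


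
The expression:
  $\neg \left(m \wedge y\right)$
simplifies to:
$\neg m \vee \neg y$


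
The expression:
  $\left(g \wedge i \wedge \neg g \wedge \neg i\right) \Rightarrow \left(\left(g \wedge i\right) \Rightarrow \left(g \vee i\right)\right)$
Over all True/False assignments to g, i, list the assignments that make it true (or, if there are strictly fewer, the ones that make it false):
is always true.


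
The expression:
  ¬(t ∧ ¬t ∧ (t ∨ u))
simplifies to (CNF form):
True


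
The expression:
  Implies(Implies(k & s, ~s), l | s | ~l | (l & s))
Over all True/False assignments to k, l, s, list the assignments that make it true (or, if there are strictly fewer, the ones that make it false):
is always true.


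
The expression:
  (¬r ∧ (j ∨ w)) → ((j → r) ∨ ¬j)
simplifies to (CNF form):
r ∨ ¬j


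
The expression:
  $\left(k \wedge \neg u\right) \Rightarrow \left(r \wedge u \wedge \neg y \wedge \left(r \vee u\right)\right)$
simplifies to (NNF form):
$u \vee \neg k$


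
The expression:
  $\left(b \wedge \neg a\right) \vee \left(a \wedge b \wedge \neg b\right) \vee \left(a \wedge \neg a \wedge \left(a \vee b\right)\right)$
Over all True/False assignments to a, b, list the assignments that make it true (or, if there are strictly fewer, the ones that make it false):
is true only for:
  a=False, b=True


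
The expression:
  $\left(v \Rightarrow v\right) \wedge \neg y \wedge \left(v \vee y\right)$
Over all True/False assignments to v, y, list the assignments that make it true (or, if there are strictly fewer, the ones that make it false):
is true only for:
  v=True, y=False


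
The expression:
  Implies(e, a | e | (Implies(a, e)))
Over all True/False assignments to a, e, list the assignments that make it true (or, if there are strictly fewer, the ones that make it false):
is always true.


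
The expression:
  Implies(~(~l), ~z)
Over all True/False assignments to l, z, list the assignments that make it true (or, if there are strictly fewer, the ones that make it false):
is false only for:
  l=True, z=True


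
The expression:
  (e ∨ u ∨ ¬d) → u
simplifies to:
u ∨ (d ∧ ¬e)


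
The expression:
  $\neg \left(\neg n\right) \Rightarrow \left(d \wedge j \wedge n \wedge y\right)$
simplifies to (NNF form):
$\left(d \wedge j \wedge y\right) \vee \neg n$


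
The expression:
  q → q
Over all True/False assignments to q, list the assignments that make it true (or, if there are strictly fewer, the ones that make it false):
is always true.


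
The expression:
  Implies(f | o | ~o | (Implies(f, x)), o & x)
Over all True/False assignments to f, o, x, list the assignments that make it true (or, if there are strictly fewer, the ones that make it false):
is true only for:
  f=False, o=True, x=True;
  f=True, o=True, x=True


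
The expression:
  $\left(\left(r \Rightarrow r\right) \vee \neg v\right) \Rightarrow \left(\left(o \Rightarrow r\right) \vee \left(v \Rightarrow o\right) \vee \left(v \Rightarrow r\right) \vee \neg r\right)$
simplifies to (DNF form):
$\text{True}$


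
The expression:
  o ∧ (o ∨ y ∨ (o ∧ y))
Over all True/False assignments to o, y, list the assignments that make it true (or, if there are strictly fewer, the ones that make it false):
is true only for:
  o=True, y=False;
  o=True, y=True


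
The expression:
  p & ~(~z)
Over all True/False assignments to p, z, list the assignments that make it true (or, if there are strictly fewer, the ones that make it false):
is true only for:
  p=True, z=True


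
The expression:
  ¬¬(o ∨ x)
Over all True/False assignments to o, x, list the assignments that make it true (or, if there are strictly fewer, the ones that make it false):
is false only for:
  o=False, x=False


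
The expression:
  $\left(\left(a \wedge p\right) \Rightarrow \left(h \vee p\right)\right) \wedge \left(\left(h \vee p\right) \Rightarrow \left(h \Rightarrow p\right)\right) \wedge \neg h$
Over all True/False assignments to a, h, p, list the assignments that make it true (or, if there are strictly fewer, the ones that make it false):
is true only for:
  a=False, h=False, p=False;
  a=False, h=False, p=True;
  a=True, h=False, p=False;
  a=True, h=False, p=True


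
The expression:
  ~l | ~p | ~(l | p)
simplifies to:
~l | ~p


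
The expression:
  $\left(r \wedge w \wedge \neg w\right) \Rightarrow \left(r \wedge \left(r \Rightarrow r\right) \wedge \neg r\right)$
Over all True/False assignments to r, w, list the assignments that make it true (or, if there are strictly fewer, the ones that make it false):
is always true.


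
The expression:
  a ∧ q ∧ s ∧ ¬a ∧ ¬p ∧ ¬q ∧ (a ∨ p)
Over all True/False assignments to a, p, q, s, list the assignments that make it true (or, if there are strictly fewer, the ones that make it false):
is never true.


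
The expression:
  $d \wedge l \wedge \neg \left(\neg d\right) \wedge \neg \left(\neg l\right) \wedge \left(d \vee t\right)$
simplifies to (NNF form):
$d \wedge l$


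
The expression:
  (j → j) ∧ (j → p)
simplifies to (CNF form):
p ∨ ¬j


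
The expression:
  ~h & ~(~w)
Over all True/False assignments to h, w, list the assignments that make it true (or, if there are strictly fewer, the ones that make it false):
is true only for:
  h=False, w=True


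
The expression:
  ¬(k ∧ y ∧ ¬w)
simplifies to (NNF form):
w ∨ ¬k ∨ ¬y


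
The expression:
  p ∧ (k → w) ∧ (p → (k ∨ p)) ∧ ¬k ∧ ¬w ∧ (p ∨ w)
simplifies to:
p ∧ ¬k ∧ ¬w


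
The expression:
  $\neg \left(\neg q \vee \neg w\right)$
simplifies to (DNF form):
$q \wedge w$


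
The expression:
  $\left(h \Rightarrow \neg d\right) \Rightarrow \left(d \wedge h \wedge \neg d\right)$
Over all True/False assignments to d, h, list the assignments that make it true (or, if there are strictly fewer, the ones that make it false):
is true only for:
  d=True, h=True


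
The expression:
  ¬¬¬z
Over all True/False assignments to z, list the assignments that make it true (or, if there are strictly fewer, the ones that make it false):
is true only for:
  z=False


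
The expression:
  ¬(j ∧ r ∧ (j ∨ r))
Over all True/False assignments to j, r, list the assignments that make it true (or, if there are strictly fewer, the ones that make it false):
is false only for:
  j=True, r=True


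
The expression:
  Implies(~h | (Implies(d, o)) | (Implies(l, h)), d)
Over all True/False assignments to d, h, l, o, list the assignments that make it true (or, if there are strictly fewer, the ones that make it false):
is true only for:
  d=True, h=False, l=False, o=False;
  d=True, h=False, l=False, o=True;
  d=True, h=False, l=True, o=False;
  d=True, h=False, l=True, o=True;
  d=True, h=True, l=False, o=False;
  d=True, h=True, l=False, o=True;
  d=True, h=True, l=True, o=False;
  d=True, h=True, l=True, o=True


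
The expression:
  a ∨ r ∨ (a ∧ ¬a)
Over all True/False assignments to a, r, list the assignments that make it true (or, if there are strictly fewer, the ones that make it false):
is false only for:
  a=False, r=False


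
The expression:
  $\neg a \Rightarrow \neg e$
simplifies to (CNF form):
$a \vee \neg e$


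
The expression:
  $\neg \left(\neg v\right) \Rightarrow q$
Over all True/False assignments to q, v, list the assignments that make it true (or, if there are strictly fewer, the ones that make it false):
is false only for:
  q=False, v=True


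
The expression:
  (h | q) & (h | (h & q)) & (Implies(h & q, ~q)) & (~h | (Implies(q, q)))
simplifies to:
h & ~q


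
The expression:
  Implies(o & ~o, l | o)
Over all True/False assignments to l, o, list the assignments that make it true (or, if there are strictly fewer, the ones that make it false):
is always true.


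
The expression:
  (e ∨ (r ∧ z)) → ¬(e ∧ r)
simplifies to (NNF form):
¬e ∨ ¬r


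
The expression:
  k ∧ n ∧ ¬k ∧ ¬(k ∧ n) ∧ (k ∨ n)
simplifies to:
False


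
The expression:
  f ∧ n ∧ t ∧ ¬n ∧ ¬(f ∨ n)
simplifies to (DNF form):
False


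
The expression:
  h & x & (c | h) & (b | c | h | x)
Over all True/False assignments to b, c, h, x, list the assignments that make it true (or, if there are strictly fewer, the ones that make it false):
is true only for:
  b=False, c=False, h=True, x=True;
  b=False, c=True, h=True, x=True;
  b=True, c=False, h=True, x=True;
  b=True, c=True, h=True, x=True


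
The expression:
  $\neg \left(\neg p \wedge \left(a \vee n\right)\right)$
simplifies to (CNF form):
$\left(p \vee \neg a\right) \wedge \left(p \vee \neg n\right)$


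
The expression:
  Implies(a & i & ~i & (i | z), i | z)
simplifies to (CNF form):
True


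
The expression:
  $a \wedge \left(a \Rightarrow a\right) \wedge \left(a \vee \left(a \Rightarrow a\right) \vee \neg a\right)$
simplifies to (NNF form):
$a$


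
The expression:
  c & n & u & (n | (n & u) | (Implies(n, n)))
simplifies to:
c & n & u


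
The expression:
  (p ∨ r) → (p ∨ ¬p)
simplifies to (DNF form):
True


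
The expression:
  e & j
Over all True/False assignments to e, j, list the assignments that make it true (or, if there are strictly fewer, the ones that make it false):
is true only for:
  e=True, j=True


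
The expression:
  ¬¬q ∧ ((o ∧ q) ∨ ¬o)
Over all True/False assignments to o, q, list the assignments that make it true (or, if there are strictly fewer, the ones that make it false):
is true only for:
  o=False, q=True;
  o=True, q=True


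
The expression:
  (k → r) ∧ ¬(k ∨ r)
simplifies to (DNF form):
¬k ∧ ¬r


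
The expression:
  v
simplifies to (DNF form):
v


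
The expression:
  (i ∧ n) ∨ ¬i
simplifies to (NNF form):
n ∨ ¬i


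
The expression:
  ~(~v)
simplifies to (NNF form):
v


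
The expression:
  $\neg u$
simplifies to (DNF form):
$\neg u$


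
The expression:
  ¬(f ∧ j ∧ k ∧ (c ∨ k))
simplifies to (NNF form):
¬f ∨ ¬j ∨ ¬k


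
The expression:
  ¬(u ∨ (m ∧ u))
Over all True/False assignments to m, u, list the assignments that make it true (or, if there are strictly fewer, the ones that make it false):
is true only for:
  m=False, u=False;
  m=True, u=False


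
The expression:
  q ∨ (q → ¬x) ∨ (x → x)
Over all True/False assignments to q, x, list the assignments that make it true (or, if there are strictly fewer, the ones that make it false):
is always true.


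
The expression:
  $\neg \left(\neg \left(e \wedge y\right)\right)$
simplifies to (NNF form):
$e \wedge y$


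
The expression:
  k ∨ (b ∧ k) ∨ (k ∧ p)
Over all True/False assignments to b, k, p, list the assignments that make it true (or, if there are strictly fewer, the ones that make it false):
is true only for:
  b=False, k=True, p=False;
  b=False, k=True, p=True;
  b=True, k=True, p=False;
  b=True, k=True, p=True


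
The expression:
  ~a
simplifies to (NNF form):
~a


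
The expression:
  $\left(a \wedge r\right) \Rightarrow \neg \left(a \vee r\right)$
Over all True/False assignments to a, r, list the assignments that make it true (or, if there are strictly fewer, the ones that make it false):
is false only for:
  a=True, r=True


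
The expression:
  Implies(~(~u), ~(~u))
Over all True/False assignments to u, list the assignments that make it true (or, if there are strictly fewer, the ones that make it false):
is always true.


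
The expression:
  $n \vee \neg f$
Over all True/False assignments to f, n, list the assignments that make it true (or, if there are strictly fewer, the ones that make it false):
is false only for:
  f=True, n=False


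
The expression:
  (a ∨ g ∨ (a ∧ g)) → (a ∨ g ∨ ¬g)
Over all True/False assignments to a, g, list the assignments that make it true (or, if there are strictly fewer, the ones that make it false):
is always true.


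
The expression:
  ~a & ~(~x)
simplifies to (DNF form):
x & ~a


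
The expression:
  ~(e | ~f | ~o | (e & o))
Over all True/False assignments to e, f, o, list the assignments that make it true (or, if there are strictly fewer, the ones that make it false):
is true only for:
  e=False, f=True, o=True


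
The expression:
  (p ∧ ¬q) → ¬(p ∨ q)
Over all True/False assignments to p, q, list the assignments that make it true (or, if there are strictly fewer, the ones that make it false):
is false only for:
  p=True, q=False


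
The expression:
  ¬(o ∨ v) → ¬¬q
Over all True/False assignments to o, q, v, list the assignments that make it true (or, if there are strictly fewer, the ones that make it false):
is false only for:
  o=False, q=False, v=False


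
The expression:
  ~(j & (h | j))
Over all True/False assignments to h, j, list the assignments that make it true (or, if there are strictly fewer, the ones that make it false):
is true only for:
  h=False, j=False;
  h=True, j=False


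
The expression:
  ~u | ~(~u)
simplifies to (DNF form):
True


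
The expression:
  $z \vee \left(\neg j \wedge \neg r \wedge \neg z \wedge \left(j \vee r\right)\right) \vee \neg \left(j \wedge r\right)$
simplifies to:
$z \vee \neg j \vee \neg r$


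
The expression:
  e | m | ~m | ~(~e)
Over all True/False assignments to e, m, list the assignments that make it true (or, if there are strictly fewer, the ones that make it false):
is always true.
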